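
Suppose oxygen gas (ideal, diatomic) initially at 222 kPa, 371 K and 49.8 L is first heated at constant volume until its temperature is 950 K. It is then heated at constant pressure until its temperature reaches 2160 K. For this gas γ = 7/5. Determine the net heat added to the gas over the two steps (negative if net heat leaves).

n = P₁V₁/(RT₁) = 222×49.8/(8.314×371) = 3.58 mol.
Step 1 — Isochoric: V stays 49.8 L; P/T = const ⇒ T₂ = 950 K, P₂ = 568 kPa.
W = 0 (no volume change).
ΔU = nCvΔT = 3.58×20.8×(950−371) = 43100 J.
Q = ΔU = 43100 J.
State after step 1: P = 568 kPa, V = 49.8 L, T = 950 K.
Step 2 — Isobaric: P stays 568 kPa; V/T = const ⇒ T₂ = 2160 K, V₂ = 113 L.
W = PΔV = 568×(113−49.8) kPa·L = 36100 J.
ΔU = nCvΔT = 3.58×20.8×(2160−950) = 90100 J.
Q = ΔU + W = nCpΔT = 126000 J.
Net over both steps: W = 36100 J, Q = 169000 J, ΔU = 133000 J.

169000 J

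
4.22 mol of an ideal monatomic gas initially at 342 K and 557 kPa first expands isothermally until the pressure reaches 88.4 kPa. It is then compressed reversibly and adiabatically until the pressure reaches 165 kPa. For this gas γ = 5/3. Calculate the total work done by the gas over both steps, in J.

V₁ = nRT₁/P₁ = 4.22×8.314×342/557 = 21.5 L.
Step 1 — Isothermal: T stays 342 K; PV = const ⇒ V₂ = 136 L, P₂ = 88.4 kPa.
ΔU = 0 (ideal gas, T constant).
W = nRT ln(V₂/V₁) = 4.22×8.314×342×ln(6.30) = 22100 J.
Q = ΔU + W = 22100 J.
State after step 1: P = 88.4 kPa, V = 136 L, T = 342 K.
Step 2 — Adiabatic: T₂/T₁ = (P₂/P₁)^((γ−1)/γ) ⇒ T₂ = 342×(1.87)^0.400 = 439 K; V₂ = 93.3 L.
ΔU = nCvΔT = 4.22×12.5×(439−342) = 5100 J.
Q = 0 for an adiabatic process, so W = −ΔU = -5100 J.
Net over both steps: W = 17000 J, Q = 22100 J, ΔU = 5100 J.

17000 J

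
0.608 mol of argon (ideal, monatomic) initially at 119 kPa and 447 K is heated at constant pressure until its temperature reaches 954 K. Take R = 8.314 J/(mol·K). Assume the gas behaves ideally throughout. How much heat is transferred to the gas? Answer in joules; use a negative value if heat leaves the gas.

V₁ = nRT₁/P₁ = 0.608×8.314×447/119 = 19.0 L.
Isobaric: P stays 119 kPa; V/T = const ⇒ T₂ = 954 K, V₂ = 40.5 L.
W = PΔV = 119×(40.5−19.0) kPa·L = 2560 J.
ΔU = nCvΔT = 0.608×12.5×(954−447) = 3840 J.
Q = ΔU + W = nCpΔT = 6410 J.

6410 J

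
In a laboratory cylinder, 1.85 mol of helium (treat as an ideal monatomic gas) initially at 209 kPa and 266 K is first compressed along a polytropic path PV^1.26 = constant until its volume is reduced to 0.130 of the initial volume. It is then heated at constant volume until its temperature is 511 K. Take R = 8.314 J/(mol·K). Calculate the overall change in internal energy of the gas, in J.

V₁ = nRT₁/P₁ = 1.85×8.314×266/209 = 19.6 L.
Step 1 — Polytropic n=1.26: T₂ = T₁(V₁/V₂)^(n−1) = 266×(7.69)^0.26 = 452 K; P₂ = P₁(V₁/V₂)^n = 2730 kPa.
W = (P₁V₁−P₂V₂)/(n−1) = (209×19.6−2730×2.54)/0.26 = -11000 J.
ΔU = nCvΔT = 1.85×12.5×(452−266) = 4290 J.
Q = ΔU + W = -6720 J.
State after step 1: P = 2730 kPa, V = 2.54 L, T = 452 K.
Step 2 — Isochoric: V stays 2.54 L; P/T = const ⇒ T₂ = 511 K, P₂ = 3090 kPa.
W = 0 (no volume change).
ΔU = nCvΔT = 1.85×12.5×(511−452) = 1360 J.
Q = ΔU = 1360 J.
Net over both steps: W = -11000 J, Q = -5360 J, ΔU = 5650 J.

5650 J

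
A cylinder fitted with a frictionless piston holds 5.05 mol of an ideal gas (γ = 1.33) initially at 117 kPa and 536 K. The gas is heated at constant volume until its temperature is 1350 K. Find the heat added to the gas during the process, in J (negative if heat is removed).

V₁ = nRT₁/P₁ = 5.05×8.314×536/117 = 192 L.
Isochoric: V stays 192 L; P/T = const ⇒ T₂ = 1350 K, P₂ = 295 kPa.
W = 0 (no volume change).
ΔU = nCvΔT = 5.05×25.2×(1350−536) = 104000 J.
Q = ΔU = 104000 J.

104000 J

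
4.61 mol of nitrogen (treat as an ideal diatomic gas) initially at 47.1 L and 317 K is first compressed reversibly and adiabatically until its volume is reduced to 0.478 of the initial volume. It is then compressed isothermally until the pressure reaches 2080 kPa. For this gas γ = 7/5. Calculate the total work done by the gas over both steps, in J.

-27600 J

P₁ = nRT₁/V₁ = 4.61×8.314×317/47.1 = 258 kPa.
Step 1 — Adiabatic: TV^(γ−1) = const ⇒ T₂ = 317×(2.09)^0.400 = 426 K; PV^γ = const ⇒ P₂ = 725 kPa.
ΔU = nCvΔT = 4.61×20.8×(426−317) = 10400 J.
Q = 0 for an adiabatic process, so W = −ΔU = -10400 J.
State after step 1: P = 725 kPa, V = 22.5 L, T = 426 K.
Step 2 — Isothermal: T stays 426 K; PV = const ⇒ V₂ = 7.85 L, P₂ = 2080 kPa.
ΔU = 0 (ideal gas, T constant).
W = nRT ln(V₂/V₁) = 4.61×8.314×426×ln(0.349) = -17200 J.
Q = ΔU + W = -17200 J.
Net over both steps: W = -27600 J, Q = -17200 J, ΔU = 10400 J.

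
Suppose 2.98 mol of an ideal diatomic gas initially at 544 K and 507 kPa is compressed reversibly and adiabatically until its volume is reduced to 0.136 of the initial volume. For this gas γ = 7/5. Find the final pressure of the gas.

V₁ = nRT₁/P₁ = 2.98×8.314×544/507 = 26.6 L.
Adiabatic: TV^(γ−1) = const ⇒ T₂ = 544×(7.35)^0.400 = 1210 K; PV^γ = const ⇒ P₂ = 8280 kPa.

8280 kPa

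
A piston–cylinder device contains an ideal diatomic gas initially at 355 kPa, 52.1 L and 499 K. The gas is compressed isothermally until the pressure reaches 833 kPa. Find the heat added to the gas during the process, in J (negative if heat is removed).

-15800 J

n = P₁V₁/(RT₁) = 355×52.1/(8.314×499) = 4.46 mol.
Isothermal: T stays 499 K; PV = const ⇒ V₂ = 22.2 L, P₂ = 833 kPa.
ΔU = 0 (ideal gas, T constant).
W = nRT ln(V₂/V₁) = 4.46×8.314×499×ln(0.426) = -15800 J.
Q = ΔU + W = -15800 J.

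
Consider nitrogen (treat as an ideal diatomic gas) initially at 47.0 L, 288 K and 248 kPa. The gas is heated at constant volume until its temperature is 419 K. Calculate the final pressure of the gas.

Isochoric: V stays 47.0 L; P/T = const ⇒ T₂ = 419 K, P₂ = 361 kPa.

361 kPa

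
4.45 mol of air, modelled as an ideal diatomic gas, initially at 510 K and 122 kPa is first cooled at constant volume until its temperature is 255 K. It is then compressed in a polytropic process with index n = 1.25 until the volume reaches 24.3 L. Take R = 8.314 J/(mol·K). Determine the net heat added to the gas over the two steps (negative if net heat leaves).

-31900 J

V₁ = nRT₁/P₁ = 4.45×8.314×510/122 = 155 L.
Step 1 — Isochoric: V stays 155 L; P/T = const ⇒ T₂ = 255 K, P₂ = 61.0 kPa.
W = 0 (no volume change).
ΔU = nCvΔT = 4.45×20.8×(255−510) = -23600 J.
Q = ΔU = -23600 J.
State after step 1: P = 61.0 kPa, V = 155 L, T = 255 K.
Step 2 — Polytropic n=1.25: T₂ = T₁(V₁/V₂)^(n−1) = 255×(6.36)^0.25 = 405 K; P₂ = P₁(V₁/V₂)^n = 617 kPa.
W = (P₁V₁−P₂V₂)/(n−1) = (61.0×155−617×24.3)/0.25 = -22200 J.
ΔU = nCvΔT = 4.45×20.8×(405−255) = 13900 J.
Q = ΔU + W = -8330 J.
Net over both steps: W = -22200 J, Q = -31900 J, ΔU = -9710 J.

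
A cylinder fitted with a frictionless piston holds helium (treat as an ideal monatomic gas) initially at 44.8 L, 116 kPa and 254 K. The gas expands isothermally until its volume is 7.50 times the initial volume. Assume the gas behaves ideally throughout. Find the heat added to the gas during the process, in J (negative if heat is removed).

10500 J

n = P₁V₁/(RT₁) = 116×44.8/(8.314×254) = 2.46 mol.
Isothermal: T stays 254 K; PV = const ⇒ V₂ = 336 L, P₂ = 15.5 kPa.
ΔU = 0 (ideal gas, T constant).
W = nRT ln(V₂/V₁) = 2.46×8.314×254×ln(7.50) = 10500 J.
Q = ΔU + W = 10500 J.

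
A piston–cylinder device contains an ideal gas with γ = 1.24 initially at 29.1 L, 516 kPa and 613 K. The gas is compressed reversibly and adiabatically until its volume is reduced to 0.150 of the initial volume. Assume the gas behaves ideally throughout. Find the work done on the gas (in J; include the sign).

36100 J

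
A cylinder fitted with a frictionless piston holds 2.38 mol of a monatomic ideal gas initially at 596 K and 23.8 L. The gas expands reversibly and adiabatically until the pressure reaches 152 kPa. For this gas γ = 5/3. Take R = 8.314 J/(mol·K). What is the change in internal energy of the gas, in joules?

P₁ = nRT₁/V₁ = 2.38×8.314×596/23.8 = 496 kPa.
Adiabatic: T₂/T₁ = (P₂/P₁)^((γ−1)/γ) ⇒ T₂ = 596×(0.307)^0.400 = 372 K; V₂ = 48.4 L.
For an ideal gas ΔU = nCvΔT with Cv = (3/2)R = 12.5 J/(mol·K).
ΔU = 2.38×12.5×(372−596) = -6660 J.

-6660 J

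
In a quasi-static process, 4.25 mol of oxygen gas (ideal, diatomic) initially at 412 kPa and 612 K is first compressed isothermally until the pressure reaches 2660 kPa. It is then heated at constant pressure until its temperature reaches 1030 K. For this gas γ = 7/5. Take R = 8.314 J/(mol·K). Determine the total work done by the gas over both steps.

V₁ = nRT₁/P₁ = 4.25×8.314×612/412 = 52.5 L.
Step 1 — Isothermal: T stays 612 K; PV = const ⇒ V₂ = 8.13 L, P₂ = 2660 kPa.
ΔU = 0 (ideal gas, T constant).
W = nRT ln(V₂/V₁) = 4.25×8.314×612×ln(0.155) = -40300 J.
Q = ΔU + W = -40300 J.
State after step 1: P = 2660 kPa, V = 8.13 L, T = 612 K.
Step 2 — Isobaric: P stays 2660 kPa; V/T = const ⇒ T₂ = 1030 K, V₂ = 13.7 L.
W = PΔV = 2660×(13.7−8.13) kPa·L = 14800 J.
ΔU = nCvΔT = 4.25×20.8×(1030−612) = 36900 J.
Q = ΔU + W = nCpΔT = 51700 J.
Net over both steps: W = -25600 J, Q = 11400 J, ΔU = 36900 J.

-25600 J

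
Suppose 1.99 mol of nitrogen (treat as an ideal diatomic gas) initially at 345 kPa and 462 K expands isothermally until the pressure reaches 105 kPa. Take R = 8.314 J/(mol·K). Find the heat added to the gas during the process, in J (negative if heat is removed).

V₁ = nRT₁/P₁ = 1.99×8.314×462/345 = 22.2 L.
Isothermal: T stays 462 K; PV = const ⇒ V₂ = 72.8 L, P₂ = 105 kPa.
ΔU = 0 (ideal gas, T constant).
W = nRT ln(V₂/V₁) = 1.99×8.314×462×ln(3.29) = 9090 J.
Q = ΔU + W = 9090 J.

9090 J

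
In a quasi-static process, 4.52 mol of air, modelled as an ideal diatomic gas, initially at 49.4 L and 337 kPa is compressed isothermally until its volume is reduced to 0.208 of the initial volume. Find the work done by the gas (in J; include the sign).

-26100 J

T₁ = P₁V₁/(nR) = 337×49.4/(4.52×8.314) = 443 K.
Isothermal: T stays 443 K; PV = const ⇒ V₂ = 10.3 L, P₂ = 1620 kPa.
W = nRT ln(V₂/V₁) = 4.52×8.314×443×ln(0.208) = -26100 J.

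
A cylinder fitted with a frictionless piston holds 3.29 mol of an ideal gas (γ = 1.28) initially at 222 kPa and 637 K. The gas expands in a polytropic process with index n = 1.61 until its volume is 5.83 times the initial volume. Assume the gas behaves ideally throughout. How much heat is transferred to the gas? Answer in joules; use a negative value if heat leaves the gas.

-22200 J

V₁ = nRT₁/P₁ = 3.29×8.314×637/222 = 78.5 L.
Polytropic n=1.61: T₂ = T₁(V₁/V₂)^(n−1) = 637×(0.172)^0.61 = 217 K; P₂ = P₁(V₁/V₂)^n = 13.0 kPa.
W = (P₁V₁−P₂V₂)/(n−1) = (222×78.5−13.0×458)/0.61 = 18800 J.
ΔU = nCvΔT = 3.29×29.7×(217−637) = -41000 J.
Q = ΔU + W = -22200 J.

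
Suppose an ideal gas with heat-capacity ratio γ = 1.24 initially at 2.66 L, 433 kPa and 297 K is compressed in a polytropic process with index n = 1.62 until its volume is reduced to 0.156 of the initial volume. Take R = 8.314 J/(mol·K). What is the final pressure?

Polytropic n=1.62: T₂ = T₁(V₁/V₂)^(n−1) = 297×(6.41)^0.62 = 940 K; P₂ = P₁(V₁/V₂)^n = 8780 kPa.

8780 kPa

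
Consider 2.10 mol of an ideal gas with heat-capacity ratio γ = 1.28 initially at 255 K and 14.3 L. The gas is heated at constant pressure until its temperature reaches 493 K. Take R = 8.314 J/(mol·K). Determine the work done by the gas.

P₁ = nRT₁/V₁ = 2.10×8.314×255/14.3 = 311 kPa.
Isobaric: P stays 311 kPa; V/T = const ⇒ T₂ = 493 K, V₂ = 27.6 L.
W = PΔV = 311×(27.6−14.3) kPa·L = 4160 J.

4160 J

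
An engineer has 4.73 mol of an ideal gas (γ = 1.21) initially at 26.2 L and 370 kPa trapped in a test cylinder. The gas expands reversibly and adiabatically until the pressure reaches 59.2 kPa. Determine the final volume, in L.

T₁ = P₁V₁/(nR) = 370×26.2/(4.73×8.314) = 247 K.
Adiabatic: T₂/T₁ = (P₂/P₁)^((γ−1)/γ) ⇒ T₂ = 247×(0.160)^0.174 = 179 K; V₂ = 119 L.

119 L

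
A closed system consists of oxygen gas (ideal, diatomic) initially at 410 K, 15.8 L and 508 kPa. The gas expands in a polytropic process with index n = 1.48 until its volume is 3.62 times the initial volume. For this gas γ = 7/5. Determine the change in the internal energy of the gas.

n = P₁V₁/(RT₁) = 508×15.8/(8.314×410) = 2.35 mol.
Polytropic n=1.48: T₂ = T₁(V₁/V₂)^(n−1) = 410×(0.276)^0.48 = 221 K; P₂ = P₁(V₁/V₂)^n = 75.7 kPa.
For an ideal gas ΔU = nCvΔT with Cv = (5/2)R = 20.8 J/(mol·K).
ΔU = 2.35×20.8×(221−410) = -9240 J.

-9240 J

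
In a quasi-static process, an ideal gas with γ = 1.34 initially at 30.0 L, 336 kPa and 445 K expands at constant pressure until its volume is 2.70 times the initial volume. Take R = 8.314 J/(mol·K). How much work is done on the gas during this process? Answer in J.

-17100 J

n = P₁V₁/(RT₁) = 336×30.0/(8.314×445) = 2.72 mol.
Isobaric: P stays 336 kPa; V/T = const ⇒ T₂ = 1200 K, V₂ = 81.0 L.
W = PΔV = 336×(81.0−30.0) kPa·L = 17100 J.
Work done on the gas = −W_by = -17100 J.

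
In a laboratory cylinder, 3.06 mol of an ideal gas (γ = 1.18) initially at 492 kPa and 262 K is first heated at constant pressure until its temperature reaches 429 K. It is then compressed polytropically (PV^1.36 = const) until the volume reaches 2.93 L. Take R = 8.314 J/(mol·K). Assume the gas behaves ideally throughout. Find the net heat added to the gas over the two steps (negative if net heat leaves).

60400 J

V₁ = nRT₁/P₁ = 3.06×8.314×262/492 = 13.5 L.
Step 1 — Isobaric: P stays 492 kPa; V/T = const ⇒ T₂ = 429 K, V₂ = 22.2 L.
W = PΔV = 492×(22.2−13.5) kPa·L = 4250 J.
ΔU = nCvΔT = 3.06×46.2×(429−262) = 23600 J.
Q = ΔU + W = nCpΔT = 27900 J.
State after step 1: P = 492 kPa, V = 22.2 L, T = 429 K.
Step 2 — Polytropic n=1.36: T₂ = T₁(V₁/V₂)^(n−1) = 429×(7.57)^0.36 = 889 K; P₂ = P₁(V₁/V₂)^n = 7720 kPa.
W = (P₁V₁−P₂V₂)/(n−1) = (492×22.2−7720×2.93)/0.36 = -32500 J.
ΔU = nCvΔT = 3.06×46.2×(889−429) = 65000 J.
Q = ΔU + W = 32500 J.
Net over both steps: W = -28300 J, Q = 60400 J, ΔU = 88600 J.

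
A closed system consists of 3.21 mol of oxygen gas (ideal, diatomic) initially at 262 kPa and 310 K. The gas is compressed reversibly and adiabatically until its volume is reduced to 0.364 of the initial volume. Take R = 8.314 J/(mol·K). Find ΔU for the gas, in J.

V₁ = nRT₁/P₁ = 3.21×8.314×310/262 = 31.6 L.
Adiabatic: TV^(γ−1) = const ⇒ T₂ = 310×(2.75)^0.400 = 464 K; PV^γ = const ⇒ P₂ = 1080 kPa.
For an ideal gas ΔU = nCvΔT with Cv = (5/2)R = 20.8 J/(mol·K).
ΔU = 3.21×20.8×(464−310) = 10300 J.

10300 J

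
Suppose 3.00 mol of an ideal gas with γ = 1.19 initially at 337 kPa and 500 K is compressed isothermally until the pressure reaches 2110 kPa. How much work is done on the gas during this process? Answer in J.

22900 J

V₁ = nRT₁/P₁ = 3.00×8.314×500/337 = 37.0 L.
Isothermal: T stays 500 K; PV = const ⇒ V₂ = 5.91 L, P₂ = 2110 kPa.
W = nRT ln(V₂/V₁) = 3.00×8.314×500×ln(0.160) = -22900 J.
Work done on the gas = −W_by = 22900 J.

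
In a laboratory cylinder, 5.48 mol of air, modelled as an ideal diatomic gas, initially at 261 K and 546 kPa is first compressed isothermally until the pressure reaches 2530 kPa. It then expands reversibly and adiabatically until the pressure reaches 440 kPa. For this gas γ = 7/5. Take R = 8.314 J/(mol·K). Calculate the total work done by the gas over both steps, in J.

-6540 J

V₁ = nRT₁/P₁ = 5.48×8.314×261/546 = 21.8 L.
Step 1 — Isothermal: T stays 261 K; PV = const ⇒ V₂ = 4.70 L, P₂ = 2530 kPa.
ΔU = 0 (ideal gas, T constant).
W = nRT ln(V₂/V₁) = 5.48×8.314×261×ln(0.216) = -18200 J.
Q = ΔU + W = -18200 J.
State after step 1: P = 2530 kPa, V = 4.70 L, T = 261 K.
Step 2 — Adiabatic: T₂/T₁ = (P₂/P₁)^((γ−1)/γ) ⇒ T₂ = 261×(0.174)^0.286 = 158 K; V₂ = 16.4 L.
ΔU = nCvΔT = 5.48×20.8×(158−261) = -11700 J.
Q = 0 for an adiabatic process, so W = −ΔU = 11700 J.
Net over both steps: W = -6540 J, Q = -18200 J, ΔU = -11700 J.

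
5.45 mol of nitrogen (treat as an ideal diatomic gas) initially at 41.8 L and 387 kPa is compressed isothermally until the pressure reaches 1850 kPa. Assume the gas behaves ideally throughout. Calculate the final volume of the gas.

8.74 L

T₁ = P₁V₁/(nR) = 387×41.8/(5.45×8.314) = 357 K.
Isothermal: T stays 357 K; PV = const ⇒ V₂ = 8.74 L, P₂ = 1850 kPa.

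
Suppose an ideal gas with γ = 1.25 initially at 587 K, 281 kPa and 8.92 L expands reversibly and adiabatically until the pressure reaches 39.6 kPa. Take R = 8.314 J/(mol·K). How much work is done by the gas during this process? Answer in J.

3250 J

n = P₁V₁/(RT₁) = 281×8.92/(8.314×587) = 0.514 mol.
Adiabatic: T₂/T₁ = (P₂/P₁)^((γ−1)/γ) ⇒ T₂ = 587×(0.141)^0.200 = 397 K; V₂ = 42.8 L.
ΔU = nCvΔT = 0.514×33.3×(397−587) = -3250 J.
Q = 0 for an adiabatic process, so W = −ΔU = 3250 J.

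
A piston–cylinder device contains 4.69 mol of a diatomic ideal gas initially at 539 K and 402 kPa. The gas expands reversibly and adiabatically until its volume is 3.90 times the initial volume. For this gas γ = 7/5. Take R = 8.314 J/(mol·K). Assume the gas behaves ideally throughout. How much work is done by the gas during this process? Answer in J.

22100 J

V₁ = nRT₁/P₁ = 4.69×8.314×539/402 = 52.3 L.
Adiabatic: TV^(γ−1) = const ⇒ T₂ = 539×(0.256)^0.400 = 313 K; PV^γ = const ⇒ P₂ = 59.8 kPa.
ΔU = nCvΔT = 4.69×20.8×(313−539) = -22100 J.
Q = 0 for an adiabatic process, so W = −ΔU = 22100 J.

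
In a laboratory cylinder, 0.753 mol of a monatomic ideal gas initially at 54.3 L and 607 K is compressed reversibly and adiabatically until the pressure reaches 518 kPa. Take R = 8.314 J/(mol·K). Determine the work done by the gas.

P₁ = nRT₁/V₁ = 0.753×8.314×607/54.3 = 70.0 kPa.
Adiabatic: T₂/T₁ = (P₂/P₁)^((γ−1)/γ) ⇒ T₂ = 607×(7.40)^0.400 = 1350 K; V₂ = 16.3 L.
ΔU = nCvΔT = 0.753×12.5×(1350−607) = 6990 J.
Q = 0 for an adiabatic process, so W = −ΔU = -6990 J.

-6990 J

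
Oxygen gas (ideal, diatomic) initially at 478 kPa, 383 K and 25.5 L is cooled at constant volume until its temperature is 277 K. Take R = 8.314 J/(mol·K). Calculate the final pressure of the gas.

346 kPa

Isochoric: V stays 25.5 L; P/T = const ⇒ T₂ = 277 K, P₂ = 346 kPa.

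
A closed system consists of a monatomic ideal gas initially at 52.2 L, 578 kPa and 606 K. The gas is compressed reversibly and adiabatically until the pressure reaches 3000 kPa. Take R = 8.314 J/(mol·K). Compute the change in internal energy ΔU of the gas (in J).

n = P₁V₁/(RT₁) = 578×52.2/(8.314×606) = 5.99 mol.
Adiabatic: T₂/T₁ = (P₂/P₁)^((γ−1)/γ) ⇒ T₂ = 606×(5.19)^0.400 = 1170 K; V₂ = 19.4 L.
For an ideal gas ΔU = nCvΔT with Cv = (3/2)R = 12.5 J/(mol·K).
ΔU = 5.99×12.5×(1170−606) = 42200 J.

42200 J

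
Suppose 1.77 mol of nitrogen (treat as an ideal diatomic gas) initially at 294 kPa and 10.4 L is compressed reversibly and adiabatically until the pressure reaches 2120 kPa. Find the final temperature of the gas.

365 K

T₁ = P₁V₁/(nR) = 294×10.4/(1.77×8.314) = 208 K.
Adiabatic: T₂/T₁ = (P₂/P₁)^((γ−1)/γ) ⇒ T₂ = 208×(7.21)^0.286 = 365 K; V₂ = 2.54 L.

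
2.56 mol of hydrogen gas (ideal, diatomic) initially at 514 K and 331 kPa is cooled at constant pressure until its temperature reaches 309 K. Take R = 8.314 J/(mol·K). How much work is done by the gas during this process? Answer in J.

V₁ = nRT₁/P₁ = 2.56×8.314×514/331 = 33.1 L.
Isobaric: P stays 331 kPa; V/T = const ⇒ T₂ = 309 K, V₂ = 19.9 L.
W = PΔV = 331×(19.9−33.1) kPa·L = -4360 J.

-4360 J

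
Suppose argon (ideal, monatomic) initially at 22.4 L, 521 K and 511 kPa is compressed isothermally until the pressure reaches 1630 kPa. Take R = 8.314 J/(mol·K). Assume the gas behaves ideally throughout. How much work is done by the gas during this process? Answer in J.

-13300 J

n = P₁V₁/(RT₁) = 511×22.4/(8.314×521) = 2.64 mol.
Isothermal: T stays 521 K; PV = const ⇒ V₂ = 7.02 L, P₂ = 1630 kPa.
W = nRT ln(V₂/V₁) = 2.64×8.314×521×ln(0.313) = -13300 J.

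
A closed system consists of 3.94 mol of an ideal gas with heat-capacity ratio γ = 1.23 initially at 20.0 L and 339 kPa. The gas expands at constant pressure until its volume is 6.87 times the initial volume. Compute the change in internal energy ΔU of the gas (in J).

T₁ = P₁V₁/(nR) = 339×20.0/(3.94×8.314) = 207 K.
Isobaric: P stays 339 kPa; V/T = const ⇒ T₂ = 1420 K, V₂ = 137 L.
For an ideal gas ΔU = nCvΔT with Cv = R/(γ−1) = 36.1 J/(mol·K).
ΔU = 3.94×36.1×(1420−207) = 173000 J.

173000 J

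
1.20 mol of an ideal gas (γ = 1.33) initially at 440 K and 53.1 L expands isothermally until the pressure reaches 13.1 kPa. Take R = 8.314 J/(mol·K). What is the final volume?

335 L

P₁ = nRT₁/V₁ = 1.20×8.314×440/53.1 = 82.7 kPa.
Isothermal: T stays 440 K; PV = const ⇒ V₂ = 335 L, P₂ = 13.1 kPa.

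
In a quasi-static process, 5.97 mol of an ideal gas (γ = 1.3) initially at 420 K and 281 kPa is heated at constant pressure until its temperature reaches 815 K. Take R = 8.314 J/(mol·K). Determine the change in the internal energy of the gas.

V₁ = nRT₁/P₁ = 5.97×8.314×420/281 = 74.2 L.
Isobaric: P stays 281 kPa; V/T = const ⇒ T₂ = 815 K, V₂ = 144 L.
For an ideal gas ΔU = nCvΔT with Cv = R/(γ−1) = 27.7 J/(mol·K).
ΔU = 5.97×27.7×(815−420) = 65400 J.

65400 J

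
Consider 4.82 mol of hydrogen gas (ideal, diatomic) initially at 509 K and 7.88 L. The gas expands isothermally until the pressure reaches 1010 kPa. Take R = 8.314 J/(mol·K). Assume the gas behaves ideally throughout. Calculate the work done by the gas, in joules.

P₁ = nRT₁/V₁ = 4.82×8.314×509/7.88 = 2590 kPa.
Isothermal: T stays 509 K; PV = const ⇒ V₂ = 20.2 L, P₂ = 1010 kPa.
W = nRT ln(V₂/V₁) = 4.82×8.314×509×ln(2.56) = 19200 J.

19200 J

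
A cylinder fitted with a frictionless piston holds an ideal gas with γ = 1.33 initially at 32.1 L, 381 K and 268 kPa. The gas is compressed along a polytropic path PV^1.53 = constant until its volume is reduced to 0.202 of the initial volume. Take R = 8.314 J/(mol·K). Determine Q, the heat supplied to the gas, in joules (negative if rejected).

n = P₁V₁/(RT₁) = 268×32.1/(8.314×381) = 2.72 mol.
Polytropic n=1.53: T₂ = T₁(V₁/V₂)^(n−1) = 381×(4.95)^0.53 = 889 K; P₂ = P₁(V₁/V₂)^n = 3100 kPa.
W = (P₁V₁−P₂V₂)/(n−1) = (268×32.1−3100×6.48)/0.53 = -21700 J.
ΔU = nCvΔT = 2.72×25.2×(889−381) = 34800 J.
Q = ΔU + W = 13100 J.

13100 J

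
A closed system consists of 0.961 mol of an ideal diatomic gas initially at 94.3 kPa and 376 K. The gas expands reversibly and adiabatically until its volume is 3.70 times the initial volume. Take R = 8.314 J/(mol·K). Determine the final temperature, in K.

223 K

V₁ = nRT₁/P₁ = 0.961×8.314×376/94.3 = 31.9 L.
Adiabatic: TV^(γ−1) = const ⇒ T₂ = 376×(0.270)^0.400 = 223 K; PV^γ = const ⇒ P₂ = 15.1 kPa.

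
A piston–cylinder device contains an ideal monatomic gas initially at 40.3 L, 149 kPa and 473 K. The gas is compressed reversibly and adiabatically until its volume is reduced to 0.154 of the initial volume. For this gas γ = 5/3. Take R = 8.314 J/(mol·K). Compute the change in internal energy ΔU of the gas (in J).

n = P₁V₁/(RT₁) = 149×40.3/(8.314×473) = 1.53 mol.
Adiabatic: TV^(γ−1) = const ⇒ T₂ = 473×(6.49)^0.667 = 1650 K; PV^γ = const ⇒ P₂ = 3370 kPa.
For an ideal gas ΔU = nCvΔT with Cv = (3/2)R = 12.5 J/(mol·K).
ΔU = 1.53×12.5×(1650−473) = 22300 J.

22300 J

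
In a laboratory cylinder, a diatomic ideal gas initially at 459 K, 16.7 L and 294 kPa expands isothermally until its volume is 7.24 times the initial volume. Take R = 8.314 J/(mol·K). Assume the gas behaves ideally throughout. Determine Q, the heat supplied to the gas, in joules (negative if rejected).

9720 J

n = P₁V₁/(RT₁) = 294×16.7/(8.314×459) = 1.29 mol.
Isothermal: T stays 459 K; PV = const ⇒ V₂ = 121 L, P₂ = 40.6 kPa.
ΔU = 0 (ideal gas, T constant).
W = nRT ln(V₂/V₁) = 1.29×8.314×459×ln(7.24) = 9720 J.
Q = ΔU + W = 9720 J.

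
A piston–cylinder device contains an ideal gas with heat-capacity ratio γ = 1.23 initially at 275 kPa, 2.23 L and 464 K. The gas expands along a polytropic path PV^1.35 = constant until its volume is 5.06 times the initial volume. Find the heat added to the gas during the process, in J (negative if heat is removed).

-396 J

n = P₁V₁/(RT₁) = 275×2.23/(8.314×464) = 0.159 mol.
Polytropic n=1.35: T₂ = T₁(V₁/V₂)^(n−1) = 464×(0.198)^0.35 = 263 K; P₂ = P₁(V₁/V₂)^n = 30.8 kPa.
W = (P₁V₁−P₂V₂)/(n−1) = (275×2.23−30.8×11.3)/0.35 = 759 J.
ΔU = nCvΔT = 0.159×36.1×(263−464) = -1150 J.
Q = ΔU + W = -396 J.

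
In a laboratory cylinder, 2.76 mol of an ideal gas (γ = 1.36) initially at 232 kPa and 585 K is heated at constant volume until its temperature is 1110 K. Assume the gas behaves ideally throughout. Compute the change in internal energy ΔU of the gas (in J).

33500 J

V₁ = nRT₁/P₁ = 2.76×8.314×585/232 = 57.9 L.
Isochoric: V stays 57.9 L; P/T = const ⇒ T₂ = 1110 K, P₂ = 440 kPa.
For an ideal gas ΔU = nCvΔT with Cv = R/(γ−1) = 23.1 J/(mol·K).
ΔU = 2.76×23.1×(1110−585) = 33500 J.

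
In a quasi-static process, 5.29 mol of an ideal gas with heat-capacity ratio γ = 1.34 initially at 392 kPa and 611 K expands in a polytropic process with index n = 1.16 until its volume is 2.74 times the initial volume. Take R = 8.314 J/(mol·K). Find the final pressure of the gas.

122 kPa

V₁ = nRT₁/P₁ = 5.29×8.314×611/392 = 68.6 L.
Polytropic n=1.16: T₂ = T₁(V₁/V₂)^(n−1) = 611×(0.365)^0.16 = 520 K; P₂ = P₁(V₁/V₂)^n = 122 kPa.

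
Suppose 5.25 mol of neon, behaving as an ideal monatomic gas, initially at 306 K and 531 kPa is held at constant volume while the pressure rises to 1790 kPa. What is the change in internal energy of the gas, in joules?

47500 J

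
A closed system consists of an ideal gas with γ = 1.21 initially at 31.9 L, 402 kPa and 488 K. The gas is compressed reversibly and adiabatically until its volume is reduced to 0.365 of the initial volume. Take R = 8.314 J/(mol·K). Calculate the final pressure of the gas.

1360 kPa

Adiabatic: TV^(γ−1) = const ⇒ T₂ = 488×(2.74)^0.210 = 603 K; PV^γ = const ⇒ P₂ = 1360 kPa.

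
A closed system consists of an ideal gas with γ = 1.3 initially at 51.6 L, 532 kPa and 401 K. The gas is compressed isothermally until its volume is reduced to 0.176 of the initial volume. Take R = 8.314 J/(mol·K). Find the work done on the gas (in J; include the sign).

47700 J

n = P₁V₁/(RT₁) = 532×51.6/(8.314×401) = 8.23 mol.
Isothermal: T stays 401 K; PV = const ⇒ V₂ = 9.08 L, P₂ = 3020 kPa.
W = nRT ln(V₂/V₁) = 8.23×8.314×401×ln(0.176) = -47700 J.
Work done on the gas = −W_by = 47700 J.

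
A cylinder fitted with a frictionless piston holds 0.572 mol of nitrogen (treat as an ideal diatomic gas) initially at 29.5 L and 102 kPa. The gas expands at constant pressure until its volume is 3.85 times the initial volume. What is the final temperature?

T₁ = P₁V₁/(nR) = 102×29.5/(0.572×8.314) = 633 K.
Isobaric: P stays 102 kPa; V/T = const ⇒ T₂ = 2440 K, V₂ = 114 L.

2440 K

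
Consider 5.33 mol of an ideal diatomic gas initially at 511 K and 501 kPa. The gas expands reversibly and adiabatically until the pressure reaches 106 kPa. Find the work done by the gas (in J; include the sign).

20300 J

V₁ = nRT₁/P₁ = 5.33×8.314×511/501 = 45.2 L.
Adiabatic: T₂/T₁ = (P₂/P₁)^((γ−1)/γ) ⇒ T₂ = 511×(0.212)^0.286 = 328 K; V₂ = 137 L.
ΔU = nCvΔT = 5.33×20.8×(328−511) = -20300 J.
Q = 0 for an adiabatic process, so W = −ΔU = 20300 J.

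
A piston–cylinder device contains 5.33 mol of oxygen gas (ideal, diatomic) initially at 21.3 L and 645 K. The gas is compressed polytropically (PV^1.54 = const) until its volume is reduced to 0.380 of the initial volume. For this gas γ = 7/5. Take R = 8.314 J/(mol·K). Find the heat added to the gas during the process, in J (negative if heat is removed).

P₁ = nRT₁/V₁ = 5.33×8.314×645/21.3 = 1340 kPa.
Polytropic n=1.54: T₂ = T₁(V₁/V₂)^(n−1) = 645×(2.63)^0.54 = 1090 K; P₂ = P₁(V₁/V₂)^n = 5950 kPa.
W = (P₁V₁−P₂V₂)/(n−1) = (1340×21.3−5950×8.09)/0.54 = -36300 J.
ΔU = nCvΔT = 5.33×20.8×(1090−645) = 49000 J.
Q = ΔU + W = 12700 J.

12700 J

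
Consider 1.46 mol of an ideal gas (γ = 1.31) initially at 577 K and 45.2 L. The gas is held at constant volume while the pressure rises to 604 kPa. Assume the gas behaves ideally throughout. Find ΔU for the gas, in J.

65500 J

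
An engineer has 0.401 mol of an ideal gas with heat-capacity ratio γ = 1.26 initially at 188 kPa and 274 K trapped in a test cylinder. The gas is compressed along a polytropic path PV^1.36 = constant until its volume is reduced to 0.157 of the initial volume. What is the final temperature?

534 K

V₁ = nRT₁/P₁ = 0.401×8.314×274/188 = 4.86 L.
Polytropic n=1.36: T₂ = T₁(V₁/V₂)^(n−1) = 274×(6.37)^0.36 = 534 K; P₂ = P₁(V₁/V₂)^n = 2330 kPa.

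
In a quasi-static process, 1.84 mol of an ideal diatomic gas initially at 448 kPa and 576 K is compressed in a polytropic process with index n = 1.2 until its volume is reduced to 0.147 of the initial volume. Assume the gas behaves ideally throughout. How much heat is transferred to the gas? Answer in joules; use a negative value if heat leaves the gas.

-10300 J

V₁ = nRT₁/P₁ = 1.84×8.314×576/448 = 19.7 L.
Polytropic n=1.2: T₂ = T₁(V₁/V₂)^(n−1) = 576×(6.80)^0.20 = 845 K; P₂ = P₁(V₁/V₂)^n = 4470 kPa.
W = (P₁V₁−P₂V₂)/(n−1) = (448×19.7−4470×2.89)/0.20 = -20600 J.
ΔU = nCvΔT = 1.84×20.8×(845−576) = 10300 J.
Q = ΔU + W = -10300 J.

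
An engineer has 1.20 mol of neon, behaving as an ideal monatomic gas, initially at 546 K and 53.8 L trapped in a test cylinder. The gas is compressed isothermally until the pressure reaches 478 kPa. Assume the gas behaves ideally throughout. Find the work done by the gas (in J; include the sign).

-8450 J

P₁ = nRT₁/V₁ = 1.20×8.314×546/53.8 = 101 kPa.
Isothermal: T stays 546 K; PV = const ⇒ V₂ = 11.4 L, P₂ = 478 kPa.
W = nRT ln(V₂/V₁) = 1.20×8.314×546×ln(0.212) = -8450 J.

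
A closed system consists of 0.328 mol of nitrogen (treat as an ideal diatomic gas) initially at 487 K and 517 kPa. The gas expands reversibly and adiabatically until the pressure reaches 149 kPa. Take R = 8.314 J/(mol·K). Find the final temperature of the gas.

341 K

V₁ = nRT₁/P₁ = 0.328×8.314×487/517 = 2.57 L.
Adiabatic: T₂/T₁ = (P₂/P₁)^((γ−1)/γ) ⇒ T₂ = 487×(0.288)^0.286 = 341 K; V₂ = 6.25 L.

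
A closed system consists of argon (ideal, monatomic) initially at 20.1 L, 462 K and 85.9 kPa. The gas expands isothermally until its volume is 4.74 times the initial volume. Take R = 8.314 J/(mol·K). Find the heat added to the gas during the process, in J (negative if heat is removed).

n = P₁V₁/(RT₁) = 85.9×20.1/(8.314×462) = 0.450 mol.
Isothermal: T stays 462 K; PV = const ⇒ V₂ = 95.3 L, P₂ = 18.1 kPa.
ΔU = 0 (ideal gas, T constant).
W = nRT ln(V₂/V₁) = 0.450×8.314×462×ln(4.74) = 2690 J.
Q = ΔU + W = 2690 J.

2690 J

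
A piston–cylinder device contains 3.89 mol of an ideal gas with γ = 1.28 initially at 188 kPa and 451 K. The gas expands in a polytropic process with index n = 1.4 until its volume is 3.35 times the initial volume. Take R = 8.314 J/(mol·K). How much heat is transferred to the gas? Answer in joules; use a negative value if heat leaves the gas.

-5990 J

V₁ = nRT₁/P₁ = 3.89×8.314×451/188 = 77.6 L.
Polytropic n=1.4: T₂ = T₁(V₁/V₂)^(n−1) = 451×(0.299)^0.40 = 278 K; P₂ = P₁(V₁/V₂)^n = 34.6 kPa.
W = (P₁V₁−P₂V₂)/(n−1) = (188×77.6−34.6×260)/0.40 = 14000 J.
ΔU = nCvΔT = 3.89×29.7×(278−451) = -20000 J.
Q = ΔU + W = -5990 J.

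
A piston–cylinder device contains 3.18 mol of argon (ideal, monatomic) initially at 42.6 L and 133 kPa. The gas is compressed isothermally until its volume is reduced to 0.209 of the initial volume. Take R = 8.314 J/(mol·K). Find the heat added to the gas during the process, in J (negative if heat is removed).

-8870 J

T₁ = P₁V₁/(nR) = 133×42.6/(3.18×8.314) = 214 K.
Isothermal: T stays 214 K; PV = const ⇒ V₂ = 8.90 L, P₂ = 636 kPa.
ΔU = 0 (ideal gas, T constant).
W = nRT ln(V₂/V₁) = 3.18×8.314×214×ln(0.209) = -8870 J.
Q = ΔU + W = -8870 J.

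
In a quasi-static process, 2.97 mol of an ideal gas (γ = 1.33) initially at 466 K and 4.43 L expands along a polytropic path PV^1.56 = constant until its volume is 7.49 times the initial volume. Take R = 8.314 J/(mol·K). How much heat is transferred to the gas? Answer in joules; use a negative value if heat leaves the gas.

-9680 J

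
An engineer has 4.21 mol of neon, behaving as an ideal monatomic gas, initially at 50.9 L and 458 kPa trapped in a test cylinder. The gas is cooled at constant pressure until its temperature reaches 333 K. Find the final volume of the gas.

25.4 L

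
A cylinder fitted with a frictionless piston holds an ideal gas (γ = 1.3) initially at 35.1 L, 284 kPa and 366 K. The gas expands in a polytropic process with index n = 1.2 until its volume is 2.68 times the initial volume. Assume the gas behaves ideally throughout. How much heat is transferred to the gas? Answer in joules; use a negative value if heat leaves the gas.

n = P₁V₁/(RT₁) = 284×35.1/(8.314×366) = 3.28 mol.
Polytropic n=1.2: T₂ = T₁(V₁/V₂)^(n−1) = 366×(0.373)^0.20 = 301 K; P₂ = P₁(V₁/V₂)^n = 87.0 kPa.
W = (P₁V₁−P₂V₂)/(n−1) = (284×35.1−87.0×94.1)/0.20 = 8920 J.
ΔU = nCvΔT = 3.28×27.7×(301−366) = -5950 J.
Q = ΔU + W = 2970 J.

2970 J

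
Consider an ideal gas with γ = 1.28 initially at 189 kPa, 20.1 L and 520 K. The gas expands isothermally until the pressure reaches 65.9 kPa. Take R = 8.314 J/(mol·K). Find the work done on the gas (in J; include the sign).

n = P₁V₁/(RT₁) = 189×20.1/(8.314×520) = 0.879 mol.
Isothermal: T stays 520 K; PV = const ⇒ V₂ = 57.6 L, P₂ = 65.9 kPa.
W = nRT ln(V₂/V₁) = 0.879×8.314×520×ln(2.87) = 4000 J.
Work done on the gas = −W_by = -4000 J.

-4000 J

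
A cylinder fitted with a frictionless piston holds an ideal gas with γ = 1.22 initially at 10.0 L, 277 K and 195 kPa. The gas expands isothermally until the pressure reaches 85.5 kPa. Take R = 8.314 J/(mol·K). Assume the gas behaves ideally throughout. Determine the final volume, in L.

22.8 L

Isothermal: T stays 277 K; PV = const ⇒ V₂ = 22.8 L, P₂ = 85.5 kPa.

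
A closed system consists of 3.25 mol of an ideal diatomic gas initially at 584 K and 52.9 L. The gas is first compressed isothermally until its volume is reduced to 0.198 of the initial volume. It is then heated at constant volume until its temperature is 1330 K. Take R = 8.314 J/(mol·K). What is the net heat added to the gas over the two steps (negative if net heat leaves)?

24800 J

P₁ = nRT₁/V₁ = 3.25×8.314×584/52.9 = 298 kPa.
Step 1 — Isothermal: T stays 584 K; PV = const ⇒ V₂ = 10.5 L, P₂ = 1510 kPa.
ΔU = 0 (ideal gas, T constant).
W = nRT ln(V₂/V₁) = 3.25×8.314×584×ln(0.198) = -25600 J.
Q = ΔU + W = -25600 J.
State after step 1: P = 1510 kPa, V = 10.5 L, T = 584 K.
Step 2 — Isochoric: V stays 10.5 L; P/T = const ⇒ T₂ = 1330 K, P₂ = 3430 kPa.
W = 0 (no volume change).
ΔU = nCvΔT = 3.25×20.8×(1330−584) = 50400 J.
Q = ΔU = 50400 J.
Net over both steps: W = -25600 J, Q = 24800 J, ΔU = 50400 J.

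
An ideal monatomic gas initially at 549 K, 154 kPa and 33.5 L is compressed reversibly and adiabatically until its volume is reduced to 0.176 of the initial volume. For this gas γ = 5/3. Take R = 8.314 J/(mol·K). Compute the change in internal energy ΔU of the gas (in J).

16900 J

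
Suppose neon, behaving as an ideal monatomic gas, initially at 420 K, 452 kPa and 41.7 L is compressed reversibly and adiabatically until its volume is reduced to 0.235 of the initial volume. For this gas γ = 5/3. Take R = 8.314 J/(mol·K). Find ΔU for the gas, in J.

46000 J

n = P₁V₁/(RT₁) = 452×41.7/(8.314×420) = 5.40 mol.
Adiabatic: TV^(γ−1) = const ⇒ T₂ = 420×(4.26)^0.667 = 1100 K; PV^γ = const ⇒ P₂ = 5050 kPa.
For an ideal gas ΔU = nCvΔT with Cv = (3/2)R = 12.5 J/(mol·K).
ΔU = 5.40×12.5×(1100−420) = 46000 J.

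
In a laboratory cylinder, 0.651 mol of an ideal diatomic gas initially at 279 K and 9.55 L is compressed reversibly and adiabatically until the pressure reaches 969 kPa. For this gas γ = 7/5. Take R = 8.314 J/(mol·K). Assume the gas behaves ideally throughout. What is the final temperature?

P₁ = nRT₁/V₁ = 0.651×8.314×279/9.55 = 158 kPa.
Adiabatic: T₂/T₁ = (P₂/P₁)^((γ−1)/γ) ⇒ T₂ = 279×(6.13)^0.286 = 468 K; V₂ = 2.62 L.

468 K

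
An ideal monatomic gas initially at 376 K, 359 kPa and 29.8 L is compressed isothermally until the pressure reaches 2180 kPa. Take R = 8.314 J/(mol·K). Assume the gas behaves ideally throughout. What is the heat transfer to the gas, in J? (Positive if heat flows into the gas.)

-19300 J

n = P₁V₁/(RT₁) = 359×29.8/(8.314×376) = 3.42 mol.
Isothermal: T stays 376 K; PV = const ⇒ V₂ = 4.91 L, P₂ = 2180 kPa.
ΔU = 0 (ideal gas, T constant).
W = nRT ln(V₂/V₁) = 3.42×8.314×376×ln(0.165) = -19300 J.
Q = ΔU + W = -19300 J.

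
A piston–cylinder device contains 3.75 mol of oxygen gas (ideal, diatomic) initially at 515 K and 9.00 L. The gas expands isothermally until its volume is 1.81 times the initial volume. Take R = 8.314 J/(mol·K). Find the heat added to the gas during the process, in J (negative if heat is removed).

P₁ = nRT₁/V₁ = 3.75×8.314×515/9.00 = 1780 kPa.
Isothermal: T stays 515 K; PV = const ⇒ V₂ = 16.3 L, P₂ = 986 kPa.
ΔU = 0 (ideal gas, T constant).
W = nRT ln(V₂/V₁) = 3.75×8.314×515×ln(1.81) = 9530 J.
Q = ΔU + W = 9530 J.

9530 J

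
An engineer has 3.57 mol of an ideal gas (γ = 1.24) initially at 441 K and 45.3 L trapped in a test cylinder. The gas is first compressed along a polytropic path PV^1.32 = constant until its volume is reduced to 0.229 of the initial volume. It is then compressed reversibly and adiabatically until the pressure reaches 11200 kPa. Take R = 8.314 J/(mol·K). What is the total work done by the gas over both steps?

P₁ = nRT₁/V₁ = 3.57×8.314×441/45.3 = 289 kPa.
Step 1 — Polytropic n=1.32: T₂ = T₁(V₁/V₂)^(n−1) = 441×(4.37)^0.32 = 707 K; P₂ = P₁(V₁/V₂)^n = 2020 kPa.
W = (P₁V₁−P₂V₂)/(n−1) = (289×45.3−2020×10.4)/0.32 = -24700 J.
ΔU = nCvΔT = 3.57×34.6×(707−441) = 32900 J.
Q = ΔU + W = 8220 J.
State after step 1: P = 2020 kPa, V = 10.4 L, T = 707 K.
Step 2 — Adiabatic: T₂/T₁ = (P₂/P₁)^((γ−1)/γ) ⇒ T₂ = 707×(5.54)^0.194 = 984 K; V₂ = 2.61 L.
ΔU = nCvΔT = 3.57×34.6×(984−707) = 34300 J.
Q = 0 for an adiabatic process, so W = −ΔU = -34300 J.
Net over both steps: W = -59000 J, Q = 8220 J, ΔU = 67200 J.

-59000 J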